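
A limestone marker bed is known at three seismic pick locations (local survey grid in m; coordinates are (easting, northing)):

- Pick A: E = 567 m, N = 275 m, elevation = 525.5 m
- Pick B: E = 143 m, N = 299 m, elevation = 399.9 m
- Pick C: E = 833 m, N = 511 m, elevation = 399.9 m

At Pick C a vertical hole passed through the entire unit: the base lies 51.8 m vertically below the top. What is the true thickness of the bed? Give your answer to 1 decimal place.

39.4 m

Let the plane be z = a·E + b·N + c.
Pick B−Pick A: −424a + 24b = −125.6;  Pick C−Pick A: 266a + 236b = −125.6.
Solving gives a = 0.25014, b = −0.81414.
|∇z| = √(a²+b²) = 0.85171, so dip δ = arctan(0.85171) = 40.42°.
True thickness = vertical thickness × cos δ = 51.8 × cos 40.42° = 39.4 m.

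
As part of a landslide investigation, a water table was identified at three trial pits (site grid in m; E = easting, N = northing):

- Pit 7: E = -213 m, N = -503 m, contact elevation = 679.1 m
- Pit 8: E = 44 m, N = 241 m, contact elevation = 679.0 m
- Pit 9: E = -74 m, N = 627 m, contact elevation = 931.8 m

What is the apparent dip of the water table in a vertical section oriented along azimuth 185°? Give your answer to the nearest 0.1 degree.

Two edge vectors: Pit 7→Pit 8 = (257, 744, -0.1), Pit 7→Pit 9 = (139, 1130, 252.7).
Normal n = (Pit 7→Pit 8) × (Pit 7→Pit 9) = (188121.8, -64957.8, 186994).
So ∂z/∂E = −n_x/n_z = −1.00603 and ∂z/∂N = −n_y/n_z = 0.34738.
Unit vector along 185° is (sin 185°, cos 185°) = (-0.0872, -0.9962).
Slope in that direction = a·(-0.0872) + b·(-0.9962) = −0.25838.
Apparent dip = arctan|0.25838| = 14.5° (true dip is 46.8°, so apparent ≤ true as expected).

14.5°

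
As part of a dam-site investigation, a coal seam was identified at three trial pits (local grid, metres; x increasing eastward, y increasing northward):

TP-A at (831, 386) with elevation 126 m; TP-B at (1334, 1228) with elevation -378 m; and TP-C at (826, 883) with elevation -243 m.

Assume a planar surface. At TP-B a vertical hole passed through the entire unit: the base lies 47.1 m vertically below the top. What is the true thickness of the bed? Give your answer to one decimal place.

Let the plane be z = a·x + b·y + c.
TP-B−TP-A: 503a + 842b = −504;  TP-C−TP-A: −5a + 497b = −369.
Solving gives a = 0.23686, b = −0.74007.
|∇z| = √(a²+b²) = 0.77705, so dip δ = arctan(0.77705) = 37.85°.
True thickness = vertical thickness × cos δ = 47.1 × cos 37.85° = 37.2 m.

37.2 m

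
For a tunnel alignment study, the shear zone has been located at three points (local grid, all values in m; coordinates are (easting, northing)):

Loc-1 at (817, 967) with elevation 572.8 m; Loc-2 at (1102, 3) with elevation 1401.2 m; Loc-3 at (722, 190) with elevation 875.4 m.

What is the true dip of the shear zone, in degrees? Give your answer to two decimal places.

51.15°

Two edge vectors: Loc-1→Loc-2 = (285, -964, 828.4), Loc-1→Loc-3 = (-95, -777, 302.6).
Normal n = (Loc-1→Loc-2) × (Loc-1→Loc-3) = (351960.4, -164939, -313025).
So ∂z/∂E = −n_x/n_z = 1.12438 and ∂z/∂N = −n_y/n_z = −0.52692.
Gradient magnitude |∇z| = √(a² + b²) = √(1.26424 + 0.27764) = 1.24173.
True dip = arctan(1.24173) = 51.15°, dipping toward WNW (azimuth ≈ 295°).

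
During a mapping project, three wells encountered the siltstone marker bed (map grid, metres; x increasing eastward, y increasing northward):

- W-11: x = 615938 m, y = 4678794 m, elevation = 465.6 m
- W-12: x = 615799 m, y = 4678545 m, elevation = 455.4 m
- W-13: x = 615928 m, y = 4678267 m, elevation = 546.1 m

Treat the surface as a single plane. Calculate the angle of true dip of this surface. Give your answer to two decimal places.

21.46°

Let the plane be z = a·x + b·y + c.
W-12−W-11: −139a − 249b = −10.2;  W-13−W-11: −10a − 527b = 80.5.
Solving gives a = 0.35923, b = −0.15957.
Gradient magnitude |∇z| = √(a² + b²) = √(0.12904 + 0.02546) = 0.39307.
True dip = arctan(0.39307) = 21.46°, dipping toward WNW (azimuth ≈ 294°).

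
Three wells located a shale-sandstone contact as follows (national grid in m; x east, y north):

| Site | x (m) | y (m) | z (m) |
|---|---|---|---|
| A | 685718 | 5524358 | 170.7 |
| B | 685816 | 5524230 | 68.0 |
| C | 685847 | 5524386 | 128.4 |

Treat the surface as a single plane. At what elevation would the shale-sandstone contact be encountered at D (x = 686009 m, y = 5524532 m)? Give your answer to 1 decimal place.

127.7 m

Let the plane be z = a·x + b·y + c.
B−A: 98a − 128b = −102.7;  C−A: 129a + 28b = −42.3.
Solving gives a = −0.430515164, b = 0.472730577.
Then c = 170.7 − a·685718 − b·5524358 = −2316150.25.
At (686009, 5524532): z = −295337.3 + 2611615.2 − 2316150.25 = 127.7 m.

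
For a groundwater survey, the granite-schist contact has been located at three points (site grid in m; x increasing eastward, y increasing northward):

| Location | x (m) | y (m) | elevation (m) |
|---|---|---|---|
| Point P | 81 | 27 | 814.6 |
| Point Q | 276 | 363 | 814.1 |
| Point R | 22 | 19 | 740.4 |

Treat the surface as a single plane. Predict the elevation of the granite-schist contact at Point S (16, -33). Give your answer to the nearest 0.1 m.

Two edge vectors: Point P→Point Q = (195, 336, -0.5), Point P→Point R = (-59, -8, -74.2).
Normal n = (Point P→Point Q) × (Point P→Point R) = (-24935.2, 14498.5, 18264).
So ∂z/∂x = −n_x/n_z = 1.36527 and ∂z/∂y = −n_y/n_z = −0.79383.
Intercept c from Point P: 814.6 − 110.59 + 21.43 = 725.45.
At (16, -33): z = 21.8 + 26.2 + 725.45 = 773.5 m.

773.5 m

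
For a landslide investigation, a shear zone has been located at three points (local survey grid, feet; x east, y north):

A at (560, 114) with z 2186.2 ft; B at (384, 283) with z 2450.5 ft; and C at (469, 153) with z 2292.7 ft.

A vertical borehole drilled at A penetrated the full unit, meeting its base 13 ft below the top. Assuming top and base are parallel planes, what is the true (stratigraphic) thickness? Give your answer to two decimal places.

8.76 ft

Let the plane be z = a·x + b·y + c.
B−A: −176a + 169b = 264.3;  C−A: −91a + 39b = 106.5.
Solving gives a = −0.90321, b = 0.62329.
|∇z| = √(a²+b²) = 1.09739, so dip δ = arctan(1.09739) = 47.66°.
True thickness = vertical thickness × cos δ = 13 × cos 47.66° = 8.76 ft.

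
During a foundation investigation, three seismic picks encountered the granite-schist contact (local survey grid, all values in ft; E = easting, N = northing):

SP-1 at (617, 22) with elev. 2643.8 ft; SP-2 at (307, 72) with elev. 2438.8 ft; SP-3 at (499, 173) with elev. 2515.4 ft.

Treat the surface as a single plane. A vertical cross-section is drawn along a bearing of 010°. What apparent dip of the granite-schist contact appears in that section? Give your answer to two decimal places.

15.20°

Let the plane be z = a·E + b·N + c.
SP-2−SP-1: −310a + 50b = −205;  SP-3−SP-1: −118a + 151b = −128.4.
Solving gives a = 0.59973, b = −0.38167.
Unit vector along 010° is (sin 10°, cos 10°) = (0.1736, 0.9848).
Slope in that direction = a·(0.1736) + b·(0.9848) = −0.27173.
Apparent dip = arctan|0.27173| = 15.20° (true dip is 35.4°, so apparent ≤ true as expected).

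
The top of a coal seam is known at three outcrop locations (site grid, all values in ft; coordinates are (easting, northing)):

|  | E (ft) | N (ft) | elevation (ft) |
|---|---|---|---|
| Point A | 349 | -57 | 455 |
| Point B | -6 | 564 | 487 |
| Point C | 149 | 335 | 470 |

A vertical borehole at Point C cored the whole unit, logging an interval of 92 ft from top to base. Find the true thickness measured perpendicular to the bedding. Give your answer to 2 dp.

Two edge vectors: Point A→Point B = (-355, 621, 32), Point A→Point C = (-200, 392, 15).
Normal n = (Point A→Point B) × (Point A→Point C) = (-3229, -1075, -14960).
So ∂z/∂E = −n_x/n_z = −0.21584 and ∂z/∂N = −n_y/n_z = −0.07186.
|∇z| = √(a²+b²) = 0.22749, so dip δ = arctan(0.22749) = 12.82°.
True thickness = vertical thickness × cos δ = 92 × cos 12.82° = 89.71 ft.

89.71 ft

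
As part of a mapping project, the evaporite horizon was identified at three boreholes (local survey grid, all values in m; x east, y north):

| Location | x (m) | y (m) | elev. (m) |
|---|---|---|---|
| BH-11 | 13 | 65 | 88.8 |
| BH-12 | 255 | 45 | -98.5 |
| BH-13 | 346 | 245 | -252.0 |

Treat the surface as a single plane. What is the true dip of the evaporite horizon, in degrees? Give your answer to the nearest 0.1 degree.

Two edge vectors: BH-11→BH-12 = (242, -20, -187.3), BH-11→BH-13 = (333, 180, -340.8).
Normal n = (BH-11→BH-12) × (BH-11→BH-13) = (40530, 20102.7, 50220).
So ∂z/∂x = −n_x/n_z = −0.80705 and ∂z/∂y = −n_y/n_z = −0.40029.
Gradient magnitude |∇z| = √(a² + b²) = √(0.65133 + 0.16023) = 0.90087.
True dip = arctan(0.90087) = 42.0°, dipping toward ENE (azimuth ≈ 064°).

42.0°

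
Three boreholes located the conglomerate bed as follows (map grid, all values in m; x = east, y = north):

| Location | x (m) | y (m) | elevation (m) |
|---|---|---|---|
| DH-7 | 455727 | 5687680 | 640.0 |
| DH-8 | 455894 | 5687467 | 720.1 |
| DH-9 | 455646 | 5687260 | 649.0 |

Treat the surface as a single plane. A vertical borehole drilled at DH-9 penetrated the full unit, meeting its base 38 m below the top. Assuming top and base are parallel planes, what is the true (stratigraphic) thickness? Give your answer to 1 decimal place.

Two edge vectors: DH-7→DH-8 = (167, -213, 80.1), DH-7→DH-9 = (-81, -420, 9).
Normal n = (DH-7→DH-8) × (DH-7→DH-9) = (31725, -7991.1, -87393).
So ∂z/∂x = −n_x/n_z = 0.36302 and ∂z/∂y = −n_y/n_z = −0.09144.
|∇z| = √(a²+b²) = 0.37435, so dip δ = arctan(0.37435) = 20.52°.
True thickness = vertical thickness × cos δ = 38 × cos 20.52° = 35.6 m.

35.6 m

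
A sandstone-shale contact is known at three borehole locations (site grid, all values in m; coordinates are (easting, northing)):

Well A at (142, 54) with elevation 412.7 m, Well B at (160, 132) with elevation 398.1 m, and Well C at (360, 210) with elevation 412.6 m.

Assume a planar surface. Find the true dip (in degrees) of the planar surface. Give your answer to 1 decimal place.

Two edge vectors: Well A→Well B = (18, 78, -14.6), Well A→Well C = (218, 156, -0.1).
Normal n = (Well A→Well B) × (Well A→Well C) = (2269.8, -3181, -14196).
So ∂z/∂E = −n_x/n_z = 0.15989 and ∂z/∂N = −n_y/n_z = −0.22408.
Gradient magnitude |∇z| = √(a² + b²) = √(0.02556 + 0.05021) = 0.27527.
True dip = arctan(0.27527) = 15.4°, dipping toward NW (azimuth ≈ 324°).

15.4°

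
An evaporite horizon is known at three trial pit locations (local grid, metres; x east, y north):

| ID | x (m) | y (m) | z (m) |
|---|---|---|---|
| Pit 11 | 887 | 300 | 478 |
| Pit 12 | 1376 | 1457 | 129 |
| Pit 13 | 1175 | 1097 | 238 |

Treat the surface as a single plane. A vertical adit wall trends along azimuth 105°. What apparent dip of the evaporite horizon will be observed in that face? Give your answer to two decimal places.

3.95°

Let the plane be z = a·x + b·y + c.
Pit 12−Pit 11: 489a + 1157b = −349;  Pit 13−Pit 11: 288a + 797b = −240.
Solving gives a = −0.00837, b = −0.29810.
Unit vector along 105° is (sin 105°, cos 105°) = (0.9659, -0.2588).
Slope in that direction = a·(0.9659) + b·(-0.2588) = 0.06907.
Apparent dip = arctan|0.06907| = 3.95° (true dip is 16.6°, so apparent ≤ true as expected).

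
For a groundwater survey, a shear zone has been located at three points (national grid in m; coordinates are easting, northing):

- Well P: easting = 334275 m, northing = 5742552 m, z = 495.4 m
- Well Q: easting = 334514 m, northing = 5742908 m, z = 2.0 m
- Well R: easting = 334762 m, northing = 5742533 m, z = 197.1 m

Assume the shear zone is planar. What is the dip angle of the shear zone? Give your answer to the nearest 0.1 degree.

Let the plane be z = a·easting + b·northing + c.
Well Q−Well P: 239a + 356b = −493.4;  Well R−Well P: 487a − 19b = −298.3.
Solving gives a = −0.64958, b = −0.94986.
Gradient magnitude |∇z| = √(a² + b²) = √(0.42196 + 0.90223) = 1.15073.
True dip = arctan(1.15073) = 49.0°, dipping toward NE (azimuth ≈ 034°).

49.0°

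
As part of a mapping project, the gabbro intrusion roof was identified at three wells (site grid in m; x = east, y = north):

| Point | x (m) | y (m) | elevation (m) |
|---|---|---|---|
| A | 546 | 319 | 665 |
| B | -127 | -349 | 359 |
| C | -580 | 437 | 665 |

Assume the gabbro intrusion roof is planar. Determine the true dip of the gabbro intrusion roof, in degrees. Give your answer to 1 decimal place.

Let the plane be z = a·x + b·y + c.
B−A: −673a − 668b = −306;  C−A: −1126a + 118b = 0.
Solving gives a = 0.04342, b = 0.41434.
Gradient magnitude |∇z| = √(a² + b²) = √(0.00189 + 0.17168) = 0.41661.
True dip = arctan(0.41661) = 22.6°, dipping toward S (azimuth ≈ 186°).

22.6°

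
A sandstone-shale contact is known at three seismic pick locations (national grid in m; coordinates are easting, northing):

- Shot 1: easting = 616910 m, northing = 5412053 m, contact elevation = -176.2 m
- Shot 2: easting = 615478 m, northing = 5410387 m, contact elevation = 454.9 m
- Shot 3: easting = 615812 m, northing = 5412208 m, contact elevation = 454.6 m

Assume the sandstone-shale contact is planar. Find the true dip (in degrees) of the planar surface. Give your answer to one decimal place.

Two edge vectors: Shot 1→Shot 2 = (-1432, -1666, 631.1), Shot 1→Shot 3 = (-1098, 155, 630.8).
Normal n = (Shot 1→Shot 2) × (Shot 1→Shot 3) = (-1148733.3, 210357.8, -2051228).
So ∂z/∂easting = −n_x/n_z = −0.56002 and ∂z/∂northing = −n_y/n_z = 0.10255.
Gradient magnitude |∇z| = √(a² + b²) = √(0.31362 + 0.01052) = 0.56933.
True dip = arctan(0.56933) = 29.7°, dipping toward E (azimuth ≈ 100°).

29.7°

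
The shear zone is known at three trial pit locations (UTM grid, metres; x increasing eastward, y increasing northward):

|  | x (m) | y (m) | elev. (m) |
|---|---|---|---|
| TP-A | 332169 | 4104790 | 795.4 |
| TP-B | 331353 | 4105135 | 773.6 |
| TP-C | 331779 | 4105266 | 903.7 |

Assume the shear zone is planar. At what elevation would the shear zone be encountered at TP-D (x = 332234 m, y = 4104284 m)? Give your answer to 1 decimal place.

614.5 m

Let the plane be z = a·x + b·y + c.
TP-B−TP-A: −816a + 345b = −21.8;  TP-C−TP-A: −390a + 476b = 108.3.
Solving gives a = 0.188053146, b = 0.381598166.
Then c = 795.4 − a·332169 − b·4104790 = −1628050.36.
At (332234, 4104284): z = 62477.6 + 1566187.2 − 1628050.36 = 614.5 m.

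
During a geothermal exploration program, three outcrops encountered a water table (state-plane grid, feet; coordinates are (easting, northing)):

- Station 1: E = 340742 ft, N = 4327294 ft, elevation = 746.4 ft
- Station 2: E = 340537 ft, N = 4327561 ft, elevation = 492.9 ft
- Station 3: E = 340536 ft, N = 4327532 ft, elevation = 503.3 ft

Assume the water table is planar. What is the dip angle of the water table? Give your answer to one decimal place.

39.7°

Let the plane be z = a·E + b·N + c.
Station 2−Station 1: −205a + 267b = −253.5;  Station 3−Station 1: −206a + 238b = −243.1.
Solving gives a = 0.73643, b = −0.38401.
Gradient magnitude |∇z| = √(a² + b²) = √(0.54233 + 0.14747) = 0.83054.
True dip = arctan(0.83054) = 39.7°, dipping toward WNW (azimuth ≈ 298°).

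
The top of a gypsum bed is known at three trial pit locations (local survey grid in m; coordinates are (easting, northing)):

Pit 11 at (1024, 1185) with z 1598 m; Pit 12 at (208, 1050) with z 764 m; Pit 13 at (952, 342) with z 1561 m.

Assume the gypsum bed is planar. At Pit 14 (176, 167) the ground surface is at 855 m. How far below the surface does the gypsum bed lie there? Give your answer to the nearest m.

85 m

Let the plane be z = a·E + b·N + c.
Pit 12−Pit 11: −816a − 135b = −834;  Pit 13−Pit 11: −72a − 843b = −37.
Solving gives a = 1.02934, b = −0.04402.
Then c = 1598 − a·1024 − b·1185 = 596.12.
At (176, 167): z_contact = 181.2 − 7.4 + 596.12 = 769.9 m.
Depth below ground = 855 − 769.9 = 85 m.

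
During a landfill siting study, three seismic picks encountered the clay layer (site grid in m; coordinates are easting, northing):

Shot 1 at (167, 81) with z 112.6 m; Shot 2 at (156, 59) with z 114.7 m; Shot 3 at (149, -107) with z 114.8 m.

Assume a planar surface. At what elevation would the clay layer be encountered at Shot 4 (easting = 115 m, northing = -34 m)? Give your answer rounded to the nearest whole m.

122 m

Two edge vectors: Shot 1→Shot 2 = (-11, -22, 2.1), Shot 1→Shot 3 = (-18, -188, 2.2).
Normal n = (Shot 1→Shot 2) × (Shot 1→Shot 3) = (346.4, -13.6, 1672).
So ∂z/∂easting = −n_x/n_z = −0.20718 and ∂z/∂northing = −n_y/n_z = 0.00813.
Intercept c from Shot 1: 112.6 + 34.60 − 0.66 = 146.54.
At (115, -34): z = −23.8 − 0.3 + 146.54 = 122.4 m.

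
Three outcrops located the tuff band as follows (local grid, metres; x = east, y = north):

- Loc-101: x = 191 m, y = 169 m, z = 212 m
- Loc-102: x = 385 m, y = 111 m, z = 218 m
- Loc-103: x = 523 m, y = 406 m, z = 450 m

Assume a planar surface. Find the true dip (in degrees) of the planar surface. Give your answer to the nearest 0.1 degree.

Let the plane be z = a·x + b·y + c.
Loc-102−Loc-101: 194a − 58b = 6;  Loc-103−Loc-101: 332a + 237b = 238.
Solving gives a = 0.23341, b = 0.67725.
Gradient magnitude |∇z| = √(a² + b²) = √(0.05448 + 0.45867) = 0.71635.
True dip = arctan(0.71635) = 35.6°, dipping toward SSW (azimuth ≈ 199°).

35.6°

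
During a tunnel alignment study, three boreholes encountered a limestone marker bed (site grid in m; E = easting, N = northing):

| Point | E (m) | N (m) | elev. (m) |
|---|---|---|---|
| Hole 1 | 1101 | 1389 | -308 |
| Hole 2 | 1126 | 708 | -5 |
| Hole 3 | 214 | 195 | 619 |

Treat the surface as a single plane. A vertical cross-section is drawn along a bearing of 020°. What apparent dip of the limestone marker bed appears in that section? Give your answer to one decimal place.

Two edge vectors: Hole 1→Hole 2 = (25, -681, 303), Hole 1→Hole 3 = (-887, -1194, 927).
Normal n = (Hole 1→Hole 2) × (Hole 1→Hole 3) = (-269505, -291936, -633897).
So ∂z/∂E = −n_x/n_z = −0.42516 and ∂z/∂N = −n_y/n_z = −0.46054.
Unit vector along 020° is (sin 20°, cos 20°) = (0.3420, 0.9397).
Slope in that direction = a·(0.3420) + b·(0.9397) = −0.57818.
Apparent dip = arctan|0.57818| = 30.0° (true dip is 32.1°, so apparent ≤ true as expected).

30.0°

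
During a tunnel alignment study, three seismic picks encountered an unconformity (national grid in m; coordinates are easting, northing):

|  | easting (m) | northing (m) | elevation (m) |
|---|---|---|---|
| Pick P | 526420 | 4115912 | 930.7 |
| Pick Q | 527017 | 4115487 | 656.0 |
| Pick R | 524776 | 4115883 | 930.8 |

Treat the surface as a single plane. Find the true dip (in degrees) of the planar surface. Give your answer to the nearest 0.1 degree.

32.2°

Let the plane be z = a·easting + b·northing + c.
Pick Q−Pick P: 597a − 425b = −274.7;  Pick R−Pick P: −1644a − 29b = 0.1.
Solving gives a = −0.01119, b = 0.63064.
Gradient magnitude |∇z| = √(a² + b²) = √(0.00013 + 0.39771) = 0.63074.
True dip = arctan(0.63074) = 32.2°, dipping toward S (azimuth ≈ 179°).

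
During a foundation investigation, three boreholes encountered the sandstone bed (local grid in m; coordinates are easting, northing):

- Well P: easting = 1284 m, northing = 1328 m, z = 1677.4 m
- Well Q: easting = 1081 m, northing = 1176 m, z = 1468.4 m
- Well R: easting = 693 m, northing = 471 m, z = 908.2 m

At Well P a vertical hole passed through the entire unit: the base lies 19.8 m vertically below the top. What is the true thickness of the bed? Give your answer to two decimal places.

Let the plane be z = a·easting + b·northing + c.
Well Q−Well P: −203a − 152b = −209;  Well R−Well P: −591a − 857b = −769.2.
Solving gives a = 0.73919, b = 0.38779.
|∇z| = √(a²+b²) = 0.83474, so dip δ = arctan(0.83474) = 39.85°.
True thickness = vertical thickness × cos δ = 19.8 × cos 39.85° = 15.20 m.

15.20 m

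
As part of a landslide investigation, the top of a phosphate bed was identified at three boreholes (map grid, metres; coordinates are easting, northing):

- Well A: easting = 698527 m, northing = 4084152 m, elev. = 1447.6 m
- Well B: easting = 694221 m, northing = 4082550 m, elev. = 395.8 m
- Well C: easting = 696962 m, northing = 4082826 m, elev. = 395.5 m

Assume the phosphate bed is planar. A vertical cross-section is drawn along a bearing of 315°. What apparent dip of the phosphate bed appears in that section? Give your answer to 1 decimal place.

35.0°

Let the plane be z = a·easting + b·northing + c.
Well B−Well A: −4306a − 1602b = −1051.8;  Well C−Well A: −1565a − 1326b = −1052.1.
Solving gives a = −0.09079, b = 0.90060.
Unit vector along 315° is (sin 315°, cos 315°) = (-0.7071, 0.7071).
Slope in that direction = a·(-0.7071) + b·(0.7071) = 0.70102.
Apparent dip = arctan|0.70102| = 35.0° (true dip is 42.2°, so apparent ≤ true as expected).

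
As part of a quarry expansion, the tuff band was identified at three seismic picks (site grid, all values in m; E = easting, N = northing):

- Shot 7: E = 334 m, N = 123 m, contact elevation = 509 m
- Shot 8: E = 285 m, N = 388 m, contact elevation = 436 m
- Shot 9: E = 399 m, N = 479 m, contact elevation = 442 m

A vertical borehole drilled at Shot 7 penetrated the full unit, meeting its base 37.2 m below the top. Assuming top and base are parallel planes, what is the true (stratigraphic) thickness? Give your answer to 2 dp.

Two edge vectors: Shot 7→Shot 8 = (-49, 265, -73), Shot 7→Shot 9 = (65, 356, -67).
Normal n = (Shot 7→Shot 8) × (Shot 7→Shot 9) = (8233, -8028, -34669).
So ∂z/∂E = −n_x/n_z = 0.23747 and ∂z/∂N = −n_y/n_z = −0.23156.
|∇z| = √(a²+b²) = 0.33168, so dip δ = arctan(0.33168) = 18.35°.
True thickness = vertical thickness × cos δ = 37.2 × cos 18.35° = 35.31 m.

35.31 m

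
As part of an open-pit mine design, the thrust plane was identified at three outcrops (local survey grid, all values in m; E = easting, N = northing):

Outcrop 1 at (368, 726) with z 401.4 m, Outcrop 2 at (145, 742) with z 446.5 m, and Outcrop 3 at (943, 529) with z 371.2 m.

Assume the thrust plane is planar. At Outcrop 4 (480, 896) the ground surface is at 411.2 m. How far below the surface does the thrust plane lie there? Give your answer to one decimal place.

130.9 m

Two edge vectors: Outcrop 1→Outcrop 2 = (-223, 16, 45.1), Outcrop 1→Outcrop 3 = (575, -197, -30.2).
Normal n = (Outcrop 1→Outcrop 2) × (Outcrop 1→Outcrop 3) = (8401.5, 19197.9, 34731).
So ∂z/∂E = −n_x/n_z = −0.24190 and ∂z/∂N = −n_y/n_z = −0.55276.
Intercept c from Outcrop 1: 401.4 + 89.02 + 401.30 = 891.72.
At (480, 896): z_contact = −116.11 − 495.27 + 891.72 = 280.34 m.
Depth below ground = 411.2 − 280.34 = 130.9 m.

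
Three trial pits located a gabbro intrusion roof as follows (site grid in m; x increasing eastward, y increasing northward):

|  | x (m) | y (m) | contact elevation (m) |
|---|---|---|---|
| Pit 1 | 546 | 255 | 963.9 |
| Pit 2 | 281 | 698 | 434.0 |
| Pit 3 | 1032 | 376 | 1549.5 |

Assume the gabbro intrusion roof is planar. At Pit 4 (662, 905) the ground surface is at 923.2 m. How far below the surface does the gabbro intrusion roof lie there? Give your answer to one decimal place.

76.5 m

Let the plane be z = a·x + b·y + c.
Pit 2−Pit 1: −265a + 443b = −529.9;  Pit 3−Pit 1: 486a + 121b = 585.6.
Solving gives a = 1.307951, b = −0.413754.
Then c = 963.9 − a·546 − b·255 = 355.27.
At (662, 905): z_contact = 865.86 − 374.45 + 355.27 = 846.68 m.
Depth below ground = 923.2 − 846.68 = 76.5 m.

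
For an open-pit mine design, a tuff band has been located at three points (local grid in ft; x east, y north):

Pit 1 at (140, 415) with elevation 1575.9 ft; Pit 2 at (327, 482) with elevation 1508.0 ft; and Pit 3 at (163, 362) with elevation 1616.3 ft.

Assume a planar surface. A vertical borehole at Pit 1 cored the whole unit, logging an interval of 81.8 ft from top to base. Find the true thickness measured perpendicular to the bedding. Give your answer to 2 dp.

63.88 ft

Two edge vectors: Pit 1→Pit 2 = (187, 67, -67.9), Pit 1→Pit 3 = (23, -53, 40.4).
Normal n = (Pit 1→Pit 2) × (Pit 1→Pit 3) = (-891.9, -9116.5, -11452).
So ∂z/∂x = −n_x/n_z = −0.07788 and ∂z/∂y = −n_y/n_z = −0.79606.
|∇z| = √(a²+b²) = 0.79986, so dip δ = arctan(0.79986) = 38.66°.
True thickness = vertical thickness × cos δ = 81.8 × cos 38.66° = 63.88 ft.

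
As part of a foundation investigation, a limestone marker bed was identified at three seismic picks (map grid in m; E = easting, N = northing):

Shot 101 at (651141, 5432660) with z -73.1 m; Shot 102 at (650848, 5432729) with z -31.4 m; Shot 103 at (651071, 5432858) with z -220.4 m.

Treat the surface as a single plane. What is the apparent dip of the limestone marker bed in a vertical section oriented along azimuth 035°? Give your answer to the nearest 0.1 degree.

Let the plane be z = a·E + b·N + c.
Shot 102−Shot 101: −293a + 69b = 41.7;  Shot 103−Shot 101: −70a + 198b = −147.3.
Solving gives a = −0.34635, b = −0.86639.
Unit vector along 035° is (sin 35°, cos 35°) = (0.5736, 0.8192).
Slope in that direction = a·(0.5736) + b·(0.8192) = −0.90836.
Apparent dip = arctan|0.90836| = 42.3° (true dip is 43.0°, so apparent ≤ true as expected).

42.3°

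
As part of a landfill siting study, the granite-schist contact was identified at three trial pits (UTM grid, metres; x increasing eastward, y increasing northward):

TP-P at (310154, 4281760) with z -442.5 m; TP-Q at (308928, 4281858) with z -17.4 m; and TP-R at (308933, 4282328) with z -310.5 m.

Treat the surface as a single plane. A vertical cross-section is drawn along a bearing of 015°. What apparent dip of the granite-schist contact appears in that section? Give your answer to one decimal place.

Two edge vectors: TP-P→TP-Q = (-1226, 98, 425.1), TP-P→TP-R = (-1221, 568, 132).
Normal n = (TP-P→TP-Q) × (TP-P→TP-R) = (-228520.8, -357215.1, -576710).
So ∂z/∂x = −n_x/n_z = −0.39625 and ∂z/∂y = −n_y/n_z = −0.61940.
Unit vector along 015° is (sin 15°, cos 15°) = (0.2588, 0.9659).
Slope in that direction = a·(0.2588) + b·(0.9659) = −0.70085.
Apparent dip = arctan|0.70085| = 35.0° (true dip is 36.3°, so apparent ≤ true as expected).

35.0°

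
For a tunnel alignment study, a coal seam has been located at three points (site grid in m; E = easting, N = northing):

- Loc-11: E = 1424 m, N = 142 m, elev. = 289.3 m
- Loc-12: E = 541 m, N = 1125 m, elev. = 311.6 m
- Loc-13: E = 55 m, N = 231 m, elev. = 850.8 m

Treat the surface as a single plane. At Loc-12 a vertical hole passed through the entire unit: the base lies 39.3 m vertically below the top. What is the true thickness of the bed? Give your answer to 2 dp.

34.16 m

Let the plane be z = a·E + b·N + c.
Loc-12−Loc-11: −883a + 983b = 22.3;  Loc-13−Loc-11: −1369a + 89b = 561.5.
Solving gives a = −0.43402, b = −0.36719.
|∇z| = √(a²+b²) = 0.56851, so dip δ = arctan(0.56851) = 29.62°.
True thickness = vertical thickness × cos δ = 39.3 × cos 29.62° = 34.16 m.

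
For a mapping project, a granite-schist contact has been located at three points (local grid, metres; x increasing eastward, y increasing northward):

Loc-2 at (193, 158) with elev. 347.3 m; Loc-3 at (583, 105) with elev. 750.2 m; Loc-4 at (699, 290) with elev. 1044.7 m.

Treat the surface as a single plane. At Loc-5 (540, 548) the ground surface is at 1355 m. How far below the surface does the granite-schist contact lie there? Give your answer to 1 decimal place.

268.9 m

Two edge vectors: Loc-2→Loc-3 = (390, -53, 402.9), Loc-2→Loc-4 = (506, 132, 697.4).
Normal n = (Loc-2→Loc-3) × (Loc-2→Loc-4) = (-90145, -68118.6, 78298).
So ∂z/∂x = −n_x/n_z = 1.15131 and ∂z/∂y = −n_y/n_z = 0.86999.
Intercept c from Loc-2: 347.3 − 222.20 − 137.46 = −12.36.
At (540, 548): z_contact = 621.71 + 476.76 − 12.36 = 1086.10 m.
Depth below ground = 1355 − 1086.10 = 268.9 m.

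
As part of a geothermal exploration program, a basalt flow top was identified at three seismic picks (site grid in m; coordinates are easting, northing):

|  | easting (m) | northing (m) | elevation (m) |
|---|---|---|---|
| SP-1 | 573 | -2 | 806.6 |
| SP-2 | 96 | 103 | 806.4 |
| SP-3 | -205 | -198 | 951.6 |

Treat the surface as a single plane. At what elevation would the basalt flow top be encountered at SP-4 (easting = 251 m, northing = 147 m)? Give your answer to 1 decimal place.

775.6 m

Let the plane be z = a·easting + b·northing + c.
SP-2−SP-1: −477a + 105b = −0.2;  SP-3−SP-1: −778a − 196b = 145.
Solving gives a = −0.08669, b = −0.39571.
Then c = 806.6 − a·573 − b·-2 = 855.48.
At (251, 147): z = −21.8 − 58.2 + 855.48 = 775.6 m.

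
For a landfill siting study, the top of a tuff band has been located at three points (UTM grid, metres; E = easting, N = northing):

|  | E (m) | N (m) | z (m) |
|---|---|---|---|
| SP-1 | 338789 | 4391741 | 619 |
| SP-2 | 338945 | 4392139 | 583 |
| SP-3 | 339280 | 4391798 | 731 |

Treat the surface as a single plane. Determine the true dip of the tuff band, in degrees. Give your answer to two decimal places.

Let the plane be z = a·E + b·N + c.
SP-2−SP-1: 156a + 398b = −36;  SP-3−SP-1: 491a + 57b = 112.
Solving gives a = 0.24998, b = −0.18843.
Gradient magnitude |∇z| = √(a² + b²) = √(0.06249 + 0.03551) = 0.31305.
True dip = arctan(0.31305) = 17.38°, dipping toward NW (azimuth ≈ 307°).

17.38°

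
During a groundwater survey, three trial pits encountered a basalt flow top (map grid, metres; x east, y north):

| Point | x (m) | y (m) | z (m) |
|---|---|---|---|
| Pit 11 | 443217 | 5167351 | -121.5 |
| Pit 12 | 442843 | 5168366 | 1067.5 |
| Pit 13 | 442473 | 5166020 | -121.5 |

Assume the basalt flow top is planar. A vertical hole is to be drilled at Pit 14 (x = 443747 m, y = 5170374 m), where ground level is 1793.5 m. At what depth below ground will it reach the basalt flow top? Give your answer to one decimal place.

Let the plane be z = a·x + b·y + c.
Pit 12−Pit 11: −374a + 1015b = 1189;  Pit 13−Pit 11: −744a − 1331b = 0.
Solving gives a = −1.263062331, b = 0.706024323.
Then c = -121.5 − a·443217 − b·5167351 = −3088586.30.
At (443747, 5170374): z_contact = −560480.12 + 3650409.80 − 3088586.30 = 1343.39 m.
Depth below ground = 1793.5 − 1343.39 = 450.1 m.

450.1 m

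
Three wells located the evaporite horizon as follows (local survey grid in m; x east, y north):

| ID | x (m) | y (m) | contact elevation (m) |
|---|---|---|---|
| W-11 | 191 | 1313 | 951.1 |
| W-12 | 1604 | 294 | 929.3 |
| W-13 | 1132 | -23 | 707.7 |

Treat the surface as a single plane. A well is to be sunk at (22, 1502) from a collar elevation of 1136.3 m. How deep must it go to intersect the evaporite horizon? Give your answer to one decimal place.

159.2 m

Let the plane be z = a·x + b·y + c.
W-12−W-11: 1413a − 1019b = −21.8;  W-13−W-11: 941a − 1336b = −243.4.
Solving gives a = 0.235658, b = 0.348169.
Then c = 951.1 − a·191 − b·1313 = 448.94.
At (22, 1502): z_contact = 5.18 + 522.95 + 448.94 = 977.08 m.
Depth below ground = 1136.3 − 977.08 = 159.2 m.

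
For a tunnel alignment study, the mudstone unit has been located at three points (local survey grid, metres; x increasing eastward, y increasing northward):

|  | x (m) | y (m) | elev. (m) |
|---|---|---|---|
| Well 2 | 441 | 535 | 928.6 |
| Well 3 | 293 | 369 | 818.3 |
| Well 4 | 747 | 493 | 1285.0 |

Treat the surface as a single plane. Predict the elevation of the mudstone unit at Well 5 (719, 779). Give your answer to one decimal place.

Let the plane be z = a·x + b·y + c.
Well 3−Well 2: −148a − 166b = −110.3;  Well 4−Well 2: 306a − 42b = 356.4.
Solving gives a = 1.11897, b = −0.33318.
Then c = 928.6 − a·441 − b·535 = 613.38.
At (719, 779): z = 804.5 − 259.5 + 613.38 = 1158.4 m.

1158.4 m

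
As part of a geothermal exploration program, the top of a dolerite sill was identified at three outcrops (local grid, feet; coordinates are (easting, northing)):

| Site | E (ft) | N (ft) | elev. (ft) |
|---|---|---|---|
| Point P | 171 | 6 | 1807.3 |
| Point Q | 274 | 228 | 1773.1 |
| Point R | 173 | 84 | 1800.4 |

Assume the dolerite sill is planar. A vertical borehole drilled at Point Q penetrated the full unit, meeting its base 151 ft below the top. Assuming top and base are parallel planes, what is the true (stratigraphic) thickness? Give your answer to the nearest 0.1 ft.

148.8 ft

Two edge vectors: Point P→Point Q = (103, 222, -34.2), Point P→Point R = (2, 78, -6.9).
Normal n = (Point P→Point Q) × (Point P→Point R) = (1135.8, 642.3, 7590).
So ∂z/∂E = −n_x/n_z = −0.14964 and ∂z/∂N = −n_y/n_z = −0.08462.
|∇z| = √(a²+b²) = 0.17191, so dip δ = arctan(0.17191) = 9.75°.
True thickness = vertical thickness × cos δ = 151 × cos 9.75° = 148.8 ft.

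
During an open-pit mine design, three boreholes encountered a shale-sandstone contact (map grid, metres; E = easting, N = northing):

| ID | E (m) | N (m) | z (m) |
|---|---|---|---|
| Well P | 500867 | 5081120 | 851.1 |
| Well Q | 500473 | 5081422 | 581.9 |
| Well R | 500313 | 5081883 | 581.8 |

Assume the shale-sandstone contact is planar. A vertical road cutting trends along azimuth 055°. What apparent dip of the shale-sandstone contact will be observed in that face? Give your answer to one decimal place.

Let the plane be z = a·E + b·N + c.
Well Q−Well P: −394a + 302b = −269.2;  Well R−Well P: −554a + 763b = −269.3.
Solving gives a = 0.93067, b = 0.32279.
Unit vector along 055° is (sin 55°, cos 55°) = (0.8192, 0.5736).
Slope in that direction = a·(0.8192) + b·(0.5736) = 0.94750.
Apparent dip = arctan|0.94750| = 43.5° (true dip is 44.6°, so apparent ≤ true as expected).

43.5°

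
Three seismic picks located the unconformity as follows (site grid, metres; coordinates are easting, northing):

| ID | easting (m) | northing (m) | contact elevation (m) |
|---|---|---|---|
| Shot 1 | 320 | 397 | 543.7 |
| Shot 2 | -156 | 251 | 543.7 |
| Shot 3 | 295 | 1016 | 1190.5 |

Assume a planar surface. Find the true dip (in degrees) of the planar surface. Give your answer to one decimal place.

47.2°

Two edge vectors: Shot 1→Shot 2 = (-476, -146, 0), Shot 1→Shot 3 = (-25, 619, 646.8).
Normal n = (Shot 1→Shot 2) × (Shot 1→Shot 3) = (-94432.8, 307876.8, -298294).
So ∂z/∂easting = −n_x/n_z = −0.31658 and ∂z/∂northing = −n_y/n_z = 1.03213.
Gradient magnitude |∇z| = √(a² + b²) = √(0.10022 + 1.06528) = 1.07958.
True dip = arctan(1.07958) = 47.2°, dipping toward SSE (azimuth ≈ 163°).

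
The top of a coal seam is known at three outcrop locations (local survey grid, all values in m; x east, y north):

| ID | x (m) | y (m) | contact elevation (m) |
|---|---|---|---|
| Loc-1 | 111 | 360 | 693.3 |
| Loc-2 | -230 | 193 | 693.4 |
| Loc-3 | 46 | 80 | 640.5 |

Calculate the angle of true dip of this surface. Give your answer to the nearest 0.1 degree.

Let the plane be z = a·x + b·y + c.
Loc-2−Loc-1: −341a − 167b = 0.1;  Loc-3−Loc-1: −65a − 280b = −52.8.
Solving gives a = −0.10453, b = 0.21284.
Gradient magnitude |∇z| = √(a² + b²) = √(0.01093 + 0.04530) = 0.23712.
True dip = arctan(0.23712) = 13.3°, dipping toward SSE (azimuth ≈ 154°).

13.3°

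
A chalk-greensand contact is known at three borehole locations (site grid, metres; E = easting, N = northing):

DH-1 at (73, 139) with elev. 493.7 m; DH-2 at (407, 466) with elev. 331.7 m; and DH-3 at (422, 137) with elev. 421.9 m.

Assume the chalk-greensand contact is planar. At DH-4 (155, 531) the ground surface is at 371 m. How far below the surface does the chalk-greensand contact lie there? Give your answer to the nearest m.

5 m

Two edge vectors: DH-1→DH-2 = (334, 327, -162), DH-1→DH-3 = (349, -2, -71.8).
Normal n = (DH-1→DH-2) × (DH-1→DH-3) = (-23802.6, -32556.8, -114791).
So ∂z/∂E = −n_x/n_z = −0.20736 and ∂z/∂N = −n_y/n_z = −0.28362.
Intercept c from DH-1: 493.7 + 15.14 + 39.42 = 548.26.
At (155, 531): z_contact = −32.1 − 150.6 + 548.26 = 365.5 m.
Depth below ground = 371 − 365.5 = 5 m.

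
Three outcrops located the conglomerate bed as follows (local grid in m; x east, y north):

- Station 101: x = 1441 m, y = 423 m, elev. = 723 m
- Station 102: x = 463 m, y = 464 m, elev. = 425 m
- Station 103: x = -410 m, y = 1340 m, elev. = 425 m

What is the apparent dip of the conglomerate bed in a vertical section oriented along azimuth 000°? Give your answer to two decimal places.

17.58°

Let the plane be z = a·x + b·y + c.
Station 102−Station 101: −978a + 41b = −298;  Station 103−Station 101: −1851a + 917b = −298.
Solving gives a = 0.31799, b = 0.31690.
Unit vector along 000° is (sin 0°, cos 0°) = (0.0000, 1.0000).
Slope in that direction = a·(0.0000) + b·(1.0000) = 0.31690.
Apparent dip = arctan|0.31690| = 17.58° (true dip is 24.2°, so apparent ≤ true as expected).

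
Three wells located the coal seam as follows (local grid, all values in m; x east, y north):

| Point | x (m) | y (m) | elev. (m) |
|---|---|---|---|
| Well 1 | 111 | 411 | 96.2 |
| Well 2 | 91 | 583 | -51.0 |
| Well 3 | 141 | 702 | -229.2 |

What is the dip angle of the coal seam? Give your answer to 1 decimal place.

57.3°

Let the plane be z = a·x + b·y + c.
Well 2−Well 1: −20a + 172b = −147.2;  Well 3−Well 1: 30a + 291b = −325.4.
Solving gives a = −1.19614, b = −0.99490.
Gradient magnitude |∇z| = √(a² + b²) = √(1.43075 + 0.98983) = 1.55582.
True dip = arctan(1.55582) = 57.3°, dipping toward NE (azimuth ≈ 050°).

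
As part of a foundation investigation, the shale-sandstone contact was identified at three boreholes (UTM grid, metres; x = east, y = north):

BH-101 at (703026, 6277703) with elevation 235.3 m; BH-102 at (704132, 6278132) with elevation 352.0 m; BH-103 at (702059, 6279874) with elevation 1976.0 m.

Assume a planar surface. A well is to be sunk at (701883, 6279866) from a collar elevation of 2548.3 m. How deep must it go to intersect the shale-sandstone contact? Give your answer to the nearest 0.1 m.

Let the plane be z = a·x + b·y + c.
BH-102−BH-101: 1106a + 429b = 116.7;  BH-103−BH-101: −967a + 2171b = 1740.7.
Solving gives a = −0.175216631, b = 0.723751966.
Then c = 235.3 − a·703026 − b·6277703 = −4420082.74.
At (701883, 6279866): z_contact = −122981.57 + 4545065.36 − 4420082.74 = 2001.05 m.
Depth below ground = 2548.3 − 2001.05 = 547.3 m.

547.3 m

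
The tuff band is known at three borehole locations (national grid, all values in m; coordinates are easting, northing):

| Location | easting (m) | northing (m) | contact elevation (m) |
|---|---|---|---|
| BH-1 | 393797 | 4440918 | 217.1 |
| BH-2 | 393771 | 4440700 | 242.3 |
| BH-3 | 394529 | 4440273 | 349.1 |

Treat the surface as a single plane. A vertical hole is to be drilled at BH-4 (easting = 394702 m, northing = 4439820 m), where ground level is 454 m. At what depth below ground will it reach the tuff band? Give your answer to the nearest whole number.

36 m

Let the plane be z = a·easting + b·northing + c.
BH-2−BH-1: −26a − 218b = 25.2;  BH-3−BH-1: 732a − 645b = 132.
Solving gives a = 0.07100813, b = −0.12406519.
Then c = 217.1 − a·393797 − b·4440918 = 523217.65.
At (394702, 4439820): z_contact = 28027.1 − 550827.1 + 523217.65 = 417.6 m.
Depth below ground = 454 − 417.6 = 36 m.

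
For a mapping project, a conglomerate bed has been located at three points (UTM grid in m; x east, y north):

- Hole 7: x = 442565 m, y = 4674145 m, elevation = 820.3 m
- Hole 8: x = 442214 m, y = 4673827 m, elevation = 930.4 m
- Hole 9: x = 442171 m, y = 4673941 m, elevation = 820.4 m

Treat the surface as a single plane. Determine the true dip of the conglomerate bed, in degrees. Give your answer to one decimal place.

42.3°

Let the plane be z = a·x + b·y + c.
Hole 8−Hole 7: −351a − 318b = 110.1;  Hole 9−Hole 7: −394a − 204b = 0.1.
Solving gives a = 0.41776, b = −0.80734.
Gradient magnitude |∇z| = √(a² + b²) = √(0.17452 + 0.65179) = 0.90902.
True dip = arctan(0.90902) = 42.3°, dipping toward NNW (azimuth ≈ 333°).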